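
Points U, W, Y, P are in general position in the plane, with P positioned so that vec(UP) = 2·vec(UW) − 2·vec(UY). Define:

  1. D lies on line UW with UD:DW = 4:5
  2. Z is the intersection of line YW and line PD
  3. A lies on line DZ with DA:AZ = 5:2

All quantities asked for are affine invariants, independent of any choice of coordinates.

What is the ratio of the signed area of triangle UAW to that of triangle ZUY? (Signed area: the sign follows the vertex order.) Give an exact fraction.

Choose coordinates U = (0, 0), W = (1, 0), Y = (0, 1), P = (2, -2).
1. D lies on line UW with UD:DW = 4:5 ⇒ D = (4/9, 0)
2. Z is the intersection of line YW and line PD ⇒ Z = (-3/2, 5/2)
3. A lies on line DZ with DA:AZ = 5:2 ⇒ A = (-17/18, 25/14)
2·[UAW] = -25/14, 2·[ZUY] = 3/2
[UAW]:[ZUY] = -25/14:3/2 = -25/21

[UAW]:[ZUY] = -25/21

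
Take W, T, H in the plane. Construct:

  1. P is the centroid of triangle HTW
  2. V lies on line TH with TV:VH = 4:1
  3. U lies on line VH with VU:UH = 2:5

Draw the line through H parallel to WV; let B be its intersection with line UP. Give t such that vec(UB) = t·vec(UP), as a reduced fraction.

Work in coordinates with W = (0, 0), T = (1, 0), H = (0, 1).
1. P is the centroid of triangle HTW ⇒ P = (1/3, 1/3)
2. V lies on line TH with TV:VH = 4:1 ⇒ V = (1/5, 4/5)
3. U lies on line VH with VU:UH = 2:5 ⇒ U = (1/7, 6/7)
through H parallel to WV: direction (1/5, 4/5); meets UP at B = (1/27, 31/27)
B = U + t·(P−U) with t = -5/9

t = -5/9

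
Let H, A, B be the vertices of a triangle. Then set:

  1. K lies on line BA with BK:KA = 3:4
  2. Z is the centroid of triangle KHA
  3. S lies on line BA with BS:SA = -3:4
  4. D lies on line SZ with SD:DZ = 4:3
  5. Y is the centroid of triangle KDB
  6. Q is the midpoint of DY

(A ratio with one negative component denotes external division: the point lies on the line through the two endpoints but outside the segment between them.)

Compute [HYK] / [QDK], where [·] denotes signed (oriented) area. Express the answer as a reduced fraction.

Set H = (0, 0), A = (1, 0), B = (0, 1); any affine frame gives the same invariant.
1. K lies on line BA with BK:KA = 3:4 ⇒ K = (3/7, 4/7)
2. Z is the centroid of triangle KHA ⇒ Z = (10/21, 4/21)
3. S lies on line BA with BS:SA = -3:4 ⇒ S = (-3, 4)
4. D lies on line SZ with SD:DZ = 4:3 ⇒ D = (-149/147, 268/147)
5. Y is the centroid of triangle KDB ⇒ Y = (-86/441, 499/441)
6. Q is the midpoint of DY ⇒ Q = (-533/882, 1303/882)
2·[HYK] = -263/441, 2·[QDK] = 2/147
[HYK]:[QDK] = -263/441:2/147 = -263/6

[HYK]:[QDK] = -263/6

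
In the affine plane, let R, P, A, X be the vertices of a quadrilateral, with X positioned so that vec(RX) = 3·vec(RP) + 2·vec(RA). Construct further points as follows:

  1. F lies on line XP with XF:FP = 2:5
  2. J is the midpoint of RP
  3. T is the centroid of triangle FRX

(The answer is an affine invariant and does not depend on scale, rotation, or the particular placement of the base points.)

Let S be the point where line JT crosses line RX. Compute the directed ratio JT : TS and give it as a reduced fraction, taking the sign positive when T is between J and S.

JT:TS = 17/4

Work in coordinates with R = (0, 0), P = (1, 0), A = (0, 1), X = (3, 2).
1. F lies on line XP with XF:FP = 2:5 ⇒ F = (17/7, 10/7)
2. J is the midpoint of RP ⇒ J = (1/2, 0)
3. T is the centroid of triangle FRX ⇒ T = (38/21, 8/7)
line JT meets RX at S = (36/17, 24/17)
T = J + t·(S−J) with t = 17/21, so JT:TS = 17/21:4/21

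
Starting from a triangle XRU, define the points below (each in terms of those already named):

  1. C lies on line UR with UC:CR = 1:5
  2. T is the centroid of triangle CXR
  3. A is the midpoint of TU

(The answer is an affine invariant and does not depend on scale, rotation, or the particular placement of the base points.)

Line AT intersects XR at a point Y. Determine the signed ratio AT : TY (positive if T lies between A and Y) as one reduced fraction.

Work in coordinates with X = (0, 0), R = (1, 0), U = (0, 1).
1. C lies on line UR with UC:CR = 1:5 ⇒ C = (1/6, 5/6)
2. T is the centroid of triangle CXR ⇒ T = (7/18, 5/18)
3. A is the midpoint of TU ⇒ A = (7/36, 23/36)
line AT meets XR at Y = (7/13, 0)
T = A + t·(Y−A) with t = 13/23, so AT:TY = 13/23:10/23

AT:TY = 13/10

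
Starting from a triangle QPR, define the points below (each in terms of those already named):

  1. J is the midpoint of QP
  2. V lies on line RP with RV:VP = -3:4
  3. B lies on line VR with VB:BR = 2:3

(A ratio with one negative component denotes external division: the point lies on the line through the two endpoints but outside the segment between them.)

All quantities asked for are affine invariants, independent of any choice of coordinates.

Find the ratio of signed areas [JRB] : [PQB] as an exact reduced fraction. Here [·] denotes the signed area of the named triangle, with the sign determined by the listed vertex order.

[JRB]:[PQB] = -9/28

Work in coordinates with Q = (0, 0), P = (1, 0), R = (0, 1).
1. J is the midpoint of QP ⇒ J = (1/2, 0)
2. V lies on line RP with RV:VP = -3:4 ⇒ V = (-3, 4)
3. B lies on line VR with VB:BR = 2:3 ⇒ B = (-9/5, 14/5)
2·[JRB] = 9/10, 2·[PQB] = -14/5
[JRB]:[PQB] = 9/10:-14/5 = -9/28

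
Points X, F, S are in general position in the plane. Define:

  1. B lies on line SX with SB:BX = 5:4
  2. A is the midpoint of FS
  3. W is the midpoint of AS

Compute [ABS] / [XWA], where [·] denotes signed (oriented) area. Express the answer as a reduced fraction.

[ABS]:[XWA] = 10/9

Work in coordinates with X = (0, 0), F = (1, 0), S = (0, 1).
1. B lies on line SX with SB:BX = 5:4 ⇒ B = (0, 4/9)
2. A is the midpoint of FS ⇒ A = (1/2, 1/2)
3. W is the midpoint of AS ⇒ W = (1/4, 3/4)
2·[ABS] = -5/18, 2·[XWA] = -1/4
[ABS]:[XWA] = -5/18:-1/4 = 10/9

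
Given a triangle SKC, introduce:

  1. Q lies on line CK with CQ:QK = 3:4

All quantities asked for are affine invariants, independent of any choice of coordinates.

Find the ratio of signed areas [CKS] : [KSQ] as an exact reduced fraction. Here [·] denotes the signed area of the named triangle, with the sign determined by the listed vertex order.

Work in coordinates with S = (0, 0), K = (1, 0), C = (0, 1).
1. Q lies on line CK with CQ:QK = 3:4 ⇒ Q = (3/7, 4/7)
2·[CKS] = -1, 2·[KSQ] = -4/7
[CKS]:[KSQ] = -1:-4/7 = 7/4

[CKS]:[KSQ] = 7/4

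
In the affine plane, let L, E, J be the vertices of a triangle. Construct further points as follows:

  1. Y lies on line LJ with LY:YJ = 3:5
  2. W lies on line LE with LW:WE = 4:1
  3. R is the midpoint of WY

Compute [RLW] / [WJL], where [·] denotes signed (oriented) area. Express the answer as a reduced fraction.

[RLW]:[WJL] = 3/16

Work in coordinates with L = (0, 0), E = (1, 0), J = (0, 1).
1. Y lies on line LJ with LY:YJ = 3:5 ⇒ Y = (0, 3/8)
2. W lies on line LE with LW:WE = 4:1 ⇒ W = (4/5, 0)
3. R is the midpoint of WY ⇒ R = (2/5, 3/16)
2·[RLW] = 3/20, 2·[WJL] = 4/5
[RLW]:[WJL] = 3/20:4/5 = 3/16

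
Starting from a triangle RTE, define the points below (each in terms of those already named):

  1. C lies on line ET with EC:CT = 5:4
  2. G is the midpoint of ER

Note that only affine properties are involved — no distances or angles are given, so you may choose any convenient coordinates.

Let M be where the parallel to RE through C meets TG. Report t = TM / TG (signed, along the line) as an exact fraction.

t = 4/9

Set R = (0, 0), T = (1, 0), E = (0, 1); any affine frame gives the same invariant.
1. C lies on line ET with EC:CT = 5:4 ⇒ C = (5/9, 4/9)
2. G is the midpoint of ER ⇒ G = (0, 1/2)
through C parallel to RE: direction (0, 1); meets TG at M = (5/9, 2/9)
M = T + t·(G−T) with t = 4/9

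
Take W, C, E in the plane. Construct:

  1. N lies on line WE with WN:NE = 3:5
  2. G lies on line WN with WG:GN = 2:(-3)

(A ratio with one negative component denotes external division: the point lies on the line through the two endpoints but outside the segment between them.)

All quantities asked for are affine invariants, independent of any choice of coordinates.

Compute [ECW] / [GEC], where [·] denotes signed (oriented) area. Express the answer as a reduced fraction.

[ECW]:[GEC] = 4/7

Set W = (0, 0), C = (1, 0), E = (0, 1); any affine frame gives the same invariant.
1. N lies on line WE with WN:NE = 3:5 ⇒ N = (0, 3/8)
2. G lies on line WN with WG:GN = 2:(-3) ⇒ G = (0, -3/4)
2·[ECW] = -1, 2·[GEC] = -7/4
[ECW]:[GEC] = -1:-7/4 = 4/7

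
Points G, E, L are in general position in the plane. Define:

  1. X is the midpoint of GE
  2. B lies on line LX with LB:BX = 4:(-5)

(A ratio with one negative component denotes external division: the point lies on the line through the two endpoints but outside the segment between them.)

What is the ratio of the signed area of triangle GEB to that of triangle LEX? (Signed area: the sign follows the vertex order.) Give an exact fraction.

[GEB]:[LEX] = -10

Choose coordinates G = (0, 0), E = (1, 0), L = (0, 1).
1. X is the midpoint of GE ⇒ X = (1/2, 0)
2. B lies on line LX with LB:BX = 4:(-5) ⇒ B = (-2, 5)
2·[GEB] = 5, 2·[LEX] = -1/2
[GEB]:[LEX] = 5:-1/2 = -10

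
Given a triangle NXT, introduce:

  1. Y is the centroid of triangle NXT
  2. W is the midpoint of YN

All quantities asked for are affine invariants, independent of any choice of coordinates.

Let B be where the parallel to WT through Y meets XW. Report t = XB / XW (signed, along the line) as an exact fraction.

Choose coordinates N = (0, 0), X = (1, 0), T = (0, 1).
1. Y is the centroid of triangle NXT ⇒ Y = (1/3, 1/3)
2. W is the midpoint of YN ⇒ W = (1/6, 1/6)
through Y parallel to WT: direction (-1/6, 5/6); meets XW at B = (3/8, 1/8)
B = X + t·(W−X) with t = 3/4

t = 3/4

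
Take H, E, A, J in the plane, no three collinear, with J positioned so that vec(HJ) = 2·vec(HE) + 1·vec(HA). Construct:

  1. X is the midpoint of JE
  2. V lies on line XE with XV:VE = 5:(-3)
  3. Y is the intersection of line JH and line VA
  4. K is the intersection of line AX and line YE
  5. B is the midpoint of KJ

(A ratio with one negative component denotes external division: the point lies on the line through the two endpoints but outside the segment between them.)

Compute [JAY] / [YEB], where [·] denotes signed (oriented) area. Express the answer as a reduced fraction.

[JAY]:[YEB] = 4

Work in coordinates with H = (0, 0), E = (1, 0), A = (0, 1), J = (2, 1).
1. X is the midpoint of JE ⇒ X = (3/2, 1/2)
2. V lies on line XE with XV:VE = 5:(-3) ⇒ V = (1/4, -3/4)
3. Y is the intersection of line JH and line VA ⇒ Y = (2/15, 1/15)
4. K is the intersection of line AX and line YE ⇒ K = (18/5, -1/5)
5. B is the midpoint of KJ ⇒ B = (14/5, 2/5)
2·[JAY] = 28/15, 2·[YEB] = 7/15
[JAY]:[YEB] = 28/15:7/15 = 4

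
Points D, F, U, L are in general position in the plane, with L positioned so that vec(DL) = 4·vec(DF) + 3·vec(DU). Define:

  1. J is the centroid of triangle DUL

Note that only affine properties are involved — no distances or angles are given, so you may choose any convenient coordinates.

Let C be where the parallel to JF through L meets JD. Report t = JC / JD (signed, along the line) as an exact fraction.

t = -9/4

Assign D = (0, 0), F = (1, 0), U = (0, 1), L = (4, 3) — the answer is frame-independent, so this choice is without loss of generality.
1. J is the centroid of triangle DUL ⇒ J = (4/3, 4/3)
through L parallel to JF: direction (-1/3, -4/3); meets JD at C = (13/3, 13/3)
C = J + t·(D−J) with t = -9/4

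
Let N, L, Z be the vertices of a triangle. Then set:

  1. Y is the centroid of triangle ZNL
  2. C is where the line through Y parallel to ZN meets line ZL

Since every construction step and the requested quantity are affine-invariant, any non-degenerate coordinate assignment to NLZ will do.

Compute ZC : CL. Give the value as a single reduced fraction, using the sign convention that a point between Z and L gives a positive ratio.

Set N = (0, 0), L = (1, 0), Z = (0, 1); any affine frame gives the same invariant.
1. Y is the centroid of triangle ZNL ⇒ Y = (1/3, 1/3)
2. C is where the line through Y parallel to ZN meets line ZL ⇒ C = (1/3, 2/3)
C = Z + t·(L−Z) with t = 1/3, so ZC:CL = t:(1−t) = 1/3:2/3

ZC:CL = 1/2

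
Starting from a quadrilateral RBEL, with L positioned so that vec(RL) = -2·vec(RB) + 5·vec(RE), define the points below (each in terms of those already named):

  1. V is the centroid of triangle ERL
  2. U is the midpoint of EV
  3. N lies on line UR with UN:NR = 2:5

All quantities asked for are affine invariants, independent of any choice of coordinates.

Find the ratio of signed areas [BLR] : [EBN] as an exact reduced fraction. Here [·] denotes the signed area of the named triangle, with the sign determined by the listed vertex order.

[BLR]:[EBN] = -30

Set R = (0, 0), B = (1, 0), E = (0, 1), L = (-2, 5); any affine frame gives the same invariant.
1. V is the centroid of triangle ERL ⇒ V = (-2/3, 2)
2. U is the midpoint of EV ⇒ U = (-1/3, 3/2)
3. N lies on line UR with UN:NR = 2:5 ⇒ N = (-5/21, 15/14)
2·[BLR] = 5, 2·[EBN] = -1/6
[BLR]:[EBN] = 5:-1/6 = -30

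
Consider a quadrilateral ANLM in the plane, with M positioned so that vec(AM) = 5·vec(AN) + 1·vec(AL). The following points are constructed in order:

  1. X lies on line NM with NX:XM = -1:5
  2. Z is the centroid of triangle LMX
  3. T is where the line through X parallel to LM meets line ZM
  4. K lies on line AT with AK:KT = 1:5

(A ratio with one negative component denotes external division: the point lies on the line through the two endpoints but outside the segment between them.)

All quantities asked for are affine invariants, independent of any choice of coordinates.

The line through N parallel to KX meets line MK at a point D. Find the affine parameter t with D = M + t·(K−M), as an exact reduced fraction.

Assign A = (0, 0), N = (1, 0), L = (0, 1), M = (5, 1) — the answer is frame-independent, so this choice is without loss of generality.
1. X lies on line NM with NX:XM = -1:5 ⇒ X = (0, -1/4)
2. Z is the centroid of triangle LMX ⇒ Z = (5/3, 7/12)
3. T is where the line through X parallel to LM meets line ZM ⇒ T = (-5, -1/4)
4. K lies on line AT with AK:KT = 1:5 ⇒ K = (-5/6, -1/24)
through N parallel to KX: direction (5/6, -5/24); meets MK at D = (1/3, 1/6)
D = M + t·(K−M) with t = 4/5

t = 4/5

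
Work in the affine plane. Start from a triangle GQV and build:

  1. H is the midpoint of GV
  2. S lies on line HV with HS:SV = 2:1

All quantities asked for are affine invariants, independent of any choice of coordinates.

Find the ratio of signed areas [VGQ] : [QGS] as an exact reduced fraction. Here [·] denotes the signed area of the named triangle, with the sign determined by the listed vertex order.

[VGQ]:[QGS] = -6/5

Work in coordinates with G = (0, 0), Q = (1, 0), V = (0, 1).
1. H is the midpoint of GV ⇒ H = (0, 1/2)
2. S lies on line HV with HS:SV = 2:1 ⇒ S = (0, 5/6)
2·[VGQ] = 1, 2·[QGS] = -5/6
[VGQ]:[QGS] = 1:-5/6 = -6/5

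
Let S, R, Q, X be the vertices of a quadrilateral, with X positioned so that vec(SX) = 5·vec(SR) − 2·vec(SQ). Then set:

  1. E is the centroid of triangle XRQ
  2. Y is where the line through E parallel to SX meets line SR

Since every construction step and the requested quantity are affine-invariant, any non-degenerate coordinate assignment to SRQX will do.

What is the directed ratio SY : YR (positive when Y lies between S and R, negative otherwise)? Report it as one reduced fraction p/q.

Work in coordinates with S = (0, 0), R = (1, 0), Q = (0, 1), X = (5, -2).
1. E is the centroid of triangle XRQ ⇒ E = (2, -1/3)
2. Y is where the line through E parallel to SX meets line SR ⇒ Y = (7/6, 0)
Y = S + t·(R−S) with t = 7/6, so SY:YR = t:(1−t) = 7/6:-1/6

SY:YR = -7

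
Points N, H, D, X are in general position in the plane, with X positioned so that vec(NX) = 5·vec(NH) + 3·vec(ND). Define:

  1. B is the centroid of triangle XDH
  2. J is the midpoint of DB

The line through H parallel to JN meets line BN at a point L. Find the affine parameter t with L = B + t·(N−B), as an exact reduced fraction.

t = -1/6

Assign N = (0, 0), H = (1, 0), D = (0, 1), X = (5, 3) — the answer is frame-independent, so this choice is without loss of generality.
1. B is the centroid of triangle XDH ⇒ B = (2, 4/3)
2. J is the midpoint of DB ⇒ J = (1, 7/6)
through H parallel to JN: direction (-1, -7/6); meets BN at L = (7/3, 14/9)
L = B + t·(N−B) with t = -1/6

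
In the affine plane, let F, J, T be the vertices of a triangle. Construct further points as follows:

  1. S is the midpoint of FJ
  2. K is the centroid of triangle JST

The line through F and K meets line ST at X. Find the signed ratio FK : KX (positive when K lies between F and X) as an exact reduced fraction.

FK:KX = -4

Choose coordinates F = (0, 0), J = (1, 0), T = (0, 1).
1. S is the midpoint of FJ ⇒ S = (1/2, 0)
2. K is the centroid of triangle JST ⇒ K = (1/2, 1/3)
line FK meets ST at X = (3/8, 1/4)
K = F + t·(X−F) with t = 4/3, so FK:KX = 4/3:-1/3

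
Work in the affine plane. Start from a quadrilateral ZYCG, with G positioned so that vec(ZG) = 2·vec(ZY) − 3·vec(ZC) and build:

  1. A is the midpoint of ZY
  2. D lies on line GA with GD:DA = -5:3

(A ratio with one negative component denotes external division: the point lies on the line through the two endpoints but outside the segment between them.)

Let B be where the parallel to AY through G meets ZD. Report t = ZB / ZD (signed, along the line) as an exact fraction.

t = -2/3

Choose coordinates Z = (0, 0), Y = (1, 0), C = (0, 1), G = (2, -3).
1. A is the midpoint of ZY ⇒ A = (1/2, 0)
2. D lies on line GA with GD:DA = -5:3 ⇒ D = (-7/4, 9/2)
through G parallel to AY: direction (1/2, 0); meets ZD at B = (7/6, -3)
B = Z + t·(D−Z) with t = -2/3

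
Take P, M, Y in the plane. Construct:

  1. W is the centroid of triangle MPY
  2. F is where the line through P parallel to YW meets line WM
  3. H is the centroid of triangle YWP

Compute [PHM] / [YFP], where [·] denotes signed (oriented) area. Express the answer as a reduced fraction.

[PHM]:[YFP] = -4/3

Assign P = (0, 0), M = (1, 0), Y = (0, 1) — the answer is frame-independent, so this choice is without loss of generality.
1. W is the centroid of triangle MPY ⇒ W = (1/3, 1/3)
2. F is where the line through P parallel to YW meets line WM ⇒ F = (-1/3, 2/3)
3. H is the centroid of triangle YWP ⇒ H = (1/9, 4/9)
2·[PHM] = -4/9, 2·[YFP] = 1/3
[PHM]:[YFP] = -4/9:1/3 = -4/3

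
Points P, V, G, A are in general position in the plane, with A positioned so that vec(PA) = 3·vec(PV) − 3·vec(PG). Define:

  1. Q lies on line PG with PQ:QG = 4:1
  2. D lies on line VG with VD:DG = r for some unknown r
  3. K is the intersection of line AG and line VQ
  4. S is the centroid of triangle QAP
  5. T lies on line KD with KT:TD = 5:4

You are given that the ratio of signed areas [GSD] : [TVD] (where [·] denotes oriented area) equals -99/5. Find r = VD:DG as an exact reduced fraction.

Work in coordinates with P = (0, 0), V = (1, 0), G = (0, 1), A = (3, -3).
1. Q lies on line PG with PQ:QG = 4:1 ⇒ Q = (0, 4/5)
2. With VD:DG = r, write λ = r/(r+1) so D = V + λ·(G−V); D is affine-linear in λ
3. K is the intersection of line AG and line VQ ⇒ K = (3/8, 1/2)
4. S is the centroid of triangle QAP ⇒ S = (1, -11/15)
5. T lies on line KD with KT:TD = 5:4 ⇒ T is an affine combination of earlier points and hence also affine-linear in λ
Every point depending on D is an affine combination of D and λ-independent points, so each such coordinate is linear in λ; the λ² term in each signed area is a multiple of (G−V)×(G−V) = 0, so 2·[GSD] and 2·[TVD] are each linear in λ. Evaluating at λ=0 and λ=1:
  2·[GSD] = -11/15·λ + 11/15,   2·[TVD] = 1/18·λ
So [GSD]:[TVD] = (-11/15·λ + 11/15) / (1/18·λ). Setting this equal to -99/5:
  -11/15·λ + 11/15 = -99/5·(1/18·λ)  ⇒  λ = -2
Then r = λ/(1−λ) = (-2)/(3) = -2/3. Check: with r = -2/3, D = (3, -2) and [GSD]:[TVD] = -99/5 as required.

r = -2/3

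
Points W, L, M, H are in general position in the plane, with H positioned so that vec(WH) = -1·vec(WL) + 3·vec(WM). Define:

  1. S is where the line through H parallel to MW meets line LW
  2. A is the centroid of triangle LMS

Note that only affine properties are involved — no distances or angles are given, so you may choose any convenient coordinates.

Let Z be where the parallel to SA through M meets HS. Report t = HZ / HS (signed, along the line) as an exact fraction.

Choose coordinates W = (0, 0), L = (1, 0), M = (0, 1), H = (-1, 3).
1. S is where the line through H parallel to MW meets line LW ⇒ S = (-1, 0)
2. A is the centroid of triangle LMS ⇒ A = (0, 1/3)
through M parallel to SA: direction (1, 1/3); meets HS at Z = (-1, 2/3)
Z = H + t·(S−H) with t = 7/9

t = 7/9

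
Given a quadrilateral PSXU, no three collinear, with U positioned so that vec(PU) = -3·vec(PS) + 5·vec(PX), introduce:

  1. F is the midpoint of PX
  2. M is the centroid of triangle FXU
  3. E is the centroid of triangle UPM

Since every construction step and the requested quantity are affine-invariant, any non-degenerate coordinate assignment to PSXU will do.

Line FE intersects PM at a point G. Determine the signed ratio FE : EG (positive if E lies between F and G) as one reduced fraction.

Work in coordinates with P = (0, 0), S = (1, 0), X = (0, 1), U = (-3, 5).
1. F is the midpoint of PX ⇒ F = (0, 1/2)
2. M is the centroid of triangle FXU ⇒ M = (-1, 13/6)
3. E is the centroid of triangle UPM ⇒ E = (-4/3, 43/18)
line FE meets PM at G = (-2/3, 13/9)
E = F + t·(G−F) with t = 2, so FE:EG = 2:-1

FE:EG = -2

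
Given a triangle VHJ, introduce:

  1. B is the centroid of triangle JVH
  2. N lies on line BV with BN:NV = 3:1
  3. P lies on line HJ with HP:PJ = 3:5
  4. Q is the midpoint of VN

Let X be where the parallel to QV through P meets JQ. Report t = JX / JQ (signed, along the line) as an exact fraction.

Assign V = (0, 0), H = (1, 0), J = (0, 1) — the answer is frame-independent, so this choice is without loss of generality.
1. B is the centroid of triangle JVH ⇒ B = (1/3, 1/3)
2. N lies on line BV with BN:NV = 3:1 ⇒ N = (1/12, 1/12)
3. P lies on line HJ with HP:PJ = 3:5 ⇒ P = (5/8, 3/8)
4. Q is the midpoint of VN ⇒ Q = (1/24, 1/24)
through P parallel to QV: direction (-1/24, -1/24); meets JQ at X = (5/96, -19/96)
X = J + t·(Q−J) with t = 5/4

t = 5/4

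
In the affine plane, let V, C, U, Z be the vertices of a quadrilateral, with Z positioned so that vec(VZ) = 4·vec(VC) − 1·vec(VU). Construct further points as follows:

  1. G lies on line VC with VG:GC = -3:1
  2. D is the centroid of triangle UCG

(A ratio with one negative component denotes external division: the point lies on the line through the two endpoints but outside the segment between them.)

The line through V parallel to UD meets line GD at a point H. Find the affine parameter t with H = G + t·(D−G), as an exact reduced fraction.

Set V = (0, 0), C = (1, 0), U = (0, 1), Z = (4, -1); any affine frame gives the same invariant.
1. G lies on line VC with VG:GC = -3:1 ⇒ G = (3/2, 0)
2. D is the centroid of triangle UCG ⇒ D = (5/6, 1/3)
through V parallel to UD: direction (5/6, -2/3); meets GD at H = (-5/2, 2)
H = G + t·(D−G) with t = 6

t = 6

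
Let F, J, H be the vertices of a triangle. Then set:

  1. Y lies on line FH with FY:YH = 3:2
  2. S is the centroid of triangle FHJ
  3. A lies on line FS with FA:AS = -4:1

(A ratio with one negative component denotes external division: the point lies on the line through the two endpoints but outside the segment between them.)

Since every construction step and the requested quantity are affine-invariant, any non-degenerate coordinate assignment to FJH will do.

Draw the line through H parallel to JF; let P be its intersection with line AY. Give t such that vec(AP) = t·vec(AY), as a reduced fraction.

Set F = (0, 0), J = (1, 0), H = (0, 1); any affine frame gives the same invariant.
1. Y lies on line FH with FY:YH = 3:2 ⇒ Y = (0, 3/5)
2. S is the centroid of triangle FHJ ⇒ S = (1/3, 1/3)
3. A lies on line FS with FA:AS = -4:1 ⇒ A = (4/9, 4/9)
through H parallel to JF: direction (-1, 0); meets AY at P = (-8/7, 1)
P = A + t·(Y−A) with t = 25/7

t = 25/7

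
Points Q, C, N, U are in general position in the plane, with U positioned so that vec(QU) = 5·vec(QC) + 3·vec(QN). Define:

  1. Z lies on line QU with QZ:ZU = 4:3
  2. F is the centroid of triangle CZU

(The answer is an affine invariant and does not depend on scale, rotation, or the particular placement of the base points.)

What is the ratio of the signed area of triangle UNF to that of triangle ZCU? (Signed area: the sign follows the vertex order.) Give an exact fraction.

Set Q = (0, 0), C = (1, 0), N = (0, 1), U = (5, 3); any affine frame gives the same invariant.
1. Z lies on line QU with QZ:ZU = 4:3 ⇒ Z = (20/7, 12/7)
2. F is the centroid of triangle CZU ⇒ F = (62/21, 11/7)
2·[UNF] = 64/21, 2·[ZCU] = 9/7
[UNF]:[ZCU] = 64/21:9/7 = 64/27

[UNF]:[ZCU] = 64/27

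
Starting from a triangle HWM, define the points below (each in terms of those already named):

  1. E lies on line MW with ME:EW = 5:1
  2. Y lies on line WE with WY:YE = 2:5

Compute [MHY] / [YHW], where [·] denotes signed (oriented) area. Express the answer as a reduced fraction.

Work in coordinates with H = (0, 0), W = (1, 0), M = (0, 1).
1. E lies on line MW with ME:EW = 5:1 ⇒ E = (5/6, 1/6)
2. Y lies on line WE with WY:YE = 2:5 ⇒ Y = (20/21, 1/21)
2·[MHY] = 20/21, 2·[YHW] = 1/21
[MHY]:[YHW] = 20/21:1/21 = 20

[MHY]:[YHW] = 20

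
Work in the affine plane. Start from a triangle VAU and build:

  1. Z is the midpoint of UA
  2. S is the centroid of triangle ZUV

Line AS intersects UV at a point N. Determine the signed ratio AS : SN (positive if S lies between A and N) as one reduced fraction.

Assign V = (0, 0), A = (1, 0), U = (0, 1) — the answer is frame-independent, so this choice is without loss of generality.
1. Z is the midpoint of UA ⇒ Z = (1/2, 1/2)
2. S is the centroid of triangle ZUV ⇒ S = (1/6, 1/2)
line AS meets UV at N = (0, 3/5)
S = A + t·(N−A) with t = 5/6, so AS:SN = 5/6:1/6

AS:SN = 5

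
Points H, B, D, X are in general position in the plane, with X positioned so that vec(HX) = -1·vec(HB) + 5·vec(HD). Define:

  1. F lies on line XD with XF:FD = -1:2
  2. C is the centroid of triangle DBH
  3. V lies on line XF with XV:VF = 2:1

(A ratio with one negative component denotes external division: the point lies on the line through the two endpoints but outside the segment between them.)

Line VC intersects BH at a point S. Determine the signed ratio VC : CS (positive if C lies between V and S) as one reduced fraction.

VC:CS = 22

Set H = (0, 0), B = (1, 0), D = (0, 1), X = (-1, 5); any affine frame gives the same invariant.
1. F lies on line XD with XF:FD = -1:2 ⇒ F = (-2, 9)
2. C is the centroid of triangle DBH ⇒ C = (1/3, 1/3)
3. V lies on line XF with XV:VF = 2:1 ⇒ V = (-5/3, 23/3)
line VC meets BH at S = (14/33, 0)
C = V + t·(S−V) with t = 22/23, so VC:CS = 22/23:1/23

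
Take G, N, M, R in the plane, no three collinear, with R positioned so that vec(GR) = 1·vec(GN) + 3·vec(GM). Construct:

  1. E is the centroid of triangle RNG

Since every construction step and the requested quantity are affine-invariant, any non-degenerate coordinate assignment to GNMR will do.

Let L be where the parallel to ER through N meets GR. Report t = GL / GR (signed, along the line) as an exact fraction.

Choose coordinates G = (0, 0), N = (1, 0), M = (0, 1), R = (1, 3).
1. E is the centroid of triangle RNG ⇒ E = (2/3, 1)
through N parallel to ER: direction (1/3, 2); meets GR at L = (2, 6)
L = G + t·(R−G) with t = 2

t = 2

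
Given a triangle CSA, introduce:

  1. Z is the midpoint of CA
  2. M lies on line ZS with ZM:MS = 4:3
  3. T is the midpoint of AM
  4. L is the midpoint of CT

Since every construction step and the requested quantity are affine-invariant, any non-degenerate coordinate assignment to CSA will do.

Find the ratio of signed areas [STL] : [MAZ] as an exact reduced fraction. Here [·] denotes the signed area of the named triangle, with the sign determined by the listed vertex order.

Choose coordinates C = (0, 0), S = (1, 0), A = (0, 1).
1. Z is the midpoint of CA ⇒ Z = (0, 1/2)
2. M lies on line ZS with ZM:MS = 4:3 ⇒ M = (4/7, 3/14)
3. T is the midpoint of AM ⇒ T = (2/7, 17/28)
4. L is the midpoint of CT ⇒ L = (1/7, 17/56)
2·[STL] = 17/56, 2·[MAZ] = 2/7
[STL]:[MAZ] = 17/56:2/7 = 17/16

[STL]:[MAZ] = 17/16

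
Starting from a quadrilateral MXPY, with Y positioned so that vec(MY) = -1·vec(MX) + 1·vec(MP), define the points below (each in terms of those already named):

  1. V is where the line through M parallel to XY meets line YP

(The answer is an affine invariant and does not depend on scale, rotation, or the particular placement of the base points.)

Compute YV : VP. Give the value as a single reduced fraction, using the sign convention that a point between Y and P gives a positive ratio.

Assign M = (0, 0), X = (1, 0), P = (0, 1), Y = (-1, 1) — the answer is frame-independent, so this choice is without loss of generality.
1. V is where the line through M parallel to XY meets line YP ⇒ V = (-2, 1)
V = Y + t·(P−Y) with t = -1, so YV:VP = t:(1−t) = -1:2

YV:VP = -1/2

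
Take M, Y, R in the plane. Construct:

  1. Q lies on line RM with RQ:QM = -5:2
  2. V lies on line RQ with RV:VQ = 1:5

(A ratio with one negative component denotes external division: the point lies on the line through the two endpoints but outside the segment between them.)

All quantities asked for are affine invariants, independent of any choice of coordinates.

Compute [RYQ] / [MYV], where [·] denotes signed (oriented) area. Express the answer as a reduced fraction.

Assign M = (0, 0), Y = (1, 0), R = (0, 1) — the answer is frame-independent, so this choice is without loss of generality.
1. Q lies on line RM with RQ:QM = -5:2 ⇒ Q = (0, -2/3)
2. V lies on line RQ with RV:VQ = 1:5 ⇒ V = (0, 13/18)
2·[RYQ] = -5/3, 2·[MYV] = 13/18
[RYQ]:[MYV] = -5/3:13/18 = -30/13

[RYQ]:[MYV] = -30/13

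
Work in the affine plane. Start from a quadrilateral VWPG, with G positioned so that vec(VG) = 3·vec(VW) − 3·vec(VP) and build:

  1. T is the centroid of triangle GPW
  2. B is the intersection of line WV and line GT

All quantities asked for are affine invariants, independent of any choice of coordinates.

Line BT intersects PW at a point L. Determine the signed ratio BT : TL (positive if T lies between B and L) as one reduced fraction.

Choose coordinates V = (0, 0), W = (1, 0), P = (0, 1), G = (3, -3).
1. T is the centroid of triangle GPW ⇒ T = (4/3, -2/3)
2. B is the intersection of line WV and line GT ⇒ B = (6/7, 0)
line BT meets PW at L = (1/2, 1/2)
T = B + t·(L−B) with t = -4/3, so BT:TL = -4/3:7/3

BT:TL = -4/7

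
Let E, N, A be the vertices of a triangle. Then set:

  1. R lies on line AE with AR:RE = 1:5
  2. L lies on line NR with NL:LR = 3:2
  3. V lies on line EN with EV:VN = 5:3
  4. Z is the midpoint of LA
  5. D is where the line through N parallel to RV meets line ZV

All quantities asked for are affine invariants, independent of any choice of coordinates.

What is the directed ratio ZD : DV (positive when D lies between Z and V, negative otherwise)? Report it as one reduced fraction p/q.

ZD:DV = -19/30

Set E = (0, 0), N = (1, 0), A = (0, 1); any affine frame gives the same invariant.
1. R lies on line AE with AR:RE = 1:5 ⇒ R = (0, 5/6)
2. L lies on line NR with NL:LR = 3:2 ⇒ L = (2/5, 1/2)
3. V lies on line EN with EV:VN = 5:3 ⇒ V = (5/8, 0)
4. Z is the midpoint of LA ⇒ Z = (1/5, 3/4)
5. D is where the line through N parallel to RV meets line ZV ⇒ D = (-47/88, 45/22)
D = Z + t·(V−Z) with t = -19/11, so ZD:DV = t:(1−t) = -19/11:30/11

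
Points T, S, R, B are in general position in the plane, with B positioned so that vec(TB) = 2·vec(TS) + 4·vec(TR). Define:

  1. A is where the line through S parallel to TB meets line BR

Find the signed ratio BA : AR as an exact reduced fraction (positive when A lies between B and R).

Assign T = (0, 0), S = (1, 0), R = (0, 1), B = (2, 4) — the answer is frame-independent, so this choice is without loss of generality.
1. A is where the line through S parallel to TB meets line BR ⇒ A = (6, 10)
A = B + t·(R−B) with t = -2, so BA:AR = t:(1−t) = -2:3

BA:AR = -2/3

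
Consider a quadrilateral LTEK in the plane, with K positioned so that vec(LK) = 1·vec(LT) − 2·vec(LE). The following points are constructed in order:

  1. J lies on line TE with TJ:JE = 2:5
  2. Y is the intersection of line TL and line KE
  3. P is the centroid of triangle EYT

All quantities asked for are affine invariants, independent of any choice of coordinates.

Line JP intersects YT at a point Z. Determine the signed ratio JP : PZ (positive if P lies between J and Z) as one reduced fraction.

JP:PZ = -1/7

Assign L = (0, 0), T = (1, 0), E = (0, 1), K = (1, -2) — the answer is frame-independent, so this choice is without loss of generality.
1. J lies on line TE with TJ:JE = 2:5 ⇒ J = (5/7, 2/7)
2. Y is the intersection of line TL and line KE ⇒ Y = (1/3, 0)
3. P is the centroid of triangle EYT ⇒ P = (4/9, 1/3)
line JP meets YT at Z = (7/3, 0)
P = J + t·(Z−J) with t = -1/6, so JP:PZ = -1/6:7/6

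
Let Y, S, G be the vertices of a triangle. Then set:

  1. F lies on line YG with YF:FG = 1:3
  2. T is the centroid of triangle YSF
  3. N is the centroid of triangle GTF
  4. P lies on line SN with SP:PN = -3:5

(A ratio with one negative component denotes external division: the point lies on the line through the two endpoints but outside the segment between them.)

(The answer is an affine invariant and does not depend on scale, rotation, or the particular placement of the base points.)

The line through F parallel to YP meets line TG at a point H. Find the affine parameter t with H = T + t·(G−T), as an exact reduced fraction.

t = 2/23

Assign Y = (0, 0), S = (1, 0), G = (0, 1) — the answer is frame-independent, so this choice is without loss of generality.
1. F lies on line YG with YF:FG = 1:3 ⇒ F = (0, 1/4)
2. T is the centroid of triangle YSF ⇒ T = (1/3, 1/12)
3. N is the centroid of triangle GTF ⇒ N = (1/9, 4/9)
4. P lies on line SN with SP:PN = -3:5 ⇒ P = (7/3, -2/3)
through F parallel to YP: direction (7/3, -2/3); meets TG at H = (7/23, 15/92)
H = T + t·(G−T) with t = 2/23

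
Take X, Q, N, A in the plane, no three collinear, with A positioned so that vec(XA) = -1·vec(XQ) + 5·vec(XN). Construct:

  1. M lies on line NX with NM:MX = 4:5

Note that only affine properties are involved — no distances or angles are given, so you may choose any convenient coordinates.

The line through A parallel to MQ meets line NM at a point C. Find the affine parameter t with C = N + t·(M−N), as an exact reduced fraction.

Set X = (0, 0), Q = (1, 0), N = (0, 1), A = (-1, 5); any affine frame gives the same invariant.
1. M lies on line NX with NM:MX = 4:5 ⇒ M = (0, 5/9)
through A parallel to MQ: direction (1, -5/9); meets NM at C = (0, 40/9)
C = N + t·(M−N) with t = -31/4

t = -31/4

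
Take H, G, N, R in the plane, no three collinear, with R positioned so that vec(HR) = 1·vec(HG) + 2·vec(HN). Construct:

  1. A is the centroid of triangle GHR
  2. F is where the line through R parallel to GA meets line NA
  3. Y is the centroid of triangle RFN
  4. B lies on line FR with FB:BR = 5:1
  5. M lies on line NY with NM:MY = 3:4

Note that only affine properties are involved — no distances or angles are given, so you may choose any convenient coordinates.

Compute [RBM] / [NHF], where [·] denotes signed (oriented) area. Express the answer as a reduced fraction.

Choose coordinates H = (0, 0), G = (1, 0), N = (0, 1), R = (1, 2).
1. A is the centroid of triangle GHR ⇒ A = (2/3, 2/3)
2. F is where the line through R parallel to GA meets line NA ⇒ F = (2, 0)
3. Y is the centroid of triangle RFN ⇒ Y = (1, 1)
4. B lies on line FR with FB:BR = 5:1 ⇒ B = (7/6, 5/3)
5. M lies on line NY with NM:MY = 3:4 ⇒ M = (3/7, 1)
2·[RBM] = -5/14, 2·[NHF] = 2
[RBM]:[NHF] = -5/14:2 = -5/28

[RBM]:[NHF] = -5/28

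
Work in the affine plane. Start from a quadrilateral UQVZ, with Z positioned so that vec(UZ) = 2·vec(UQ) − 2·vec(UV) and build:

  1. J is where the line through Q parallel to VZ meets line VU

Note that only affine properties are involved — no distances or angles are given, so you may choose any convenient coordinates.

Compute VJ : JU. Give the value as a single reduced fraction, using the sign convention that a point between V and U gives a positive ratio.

Work in coordinates with U = (0, 0), Q = (1, 0), V = (0, 1), Z = (2, -2).
1. J is where the line through Q parallel to VZ meets line VU ⇒ J = (0, 3/2)
J = V + t·(U−V) with t = -1/2, so VJ:JU = t:(1−t) = -1/2:3/2

VJ:JU = -1/3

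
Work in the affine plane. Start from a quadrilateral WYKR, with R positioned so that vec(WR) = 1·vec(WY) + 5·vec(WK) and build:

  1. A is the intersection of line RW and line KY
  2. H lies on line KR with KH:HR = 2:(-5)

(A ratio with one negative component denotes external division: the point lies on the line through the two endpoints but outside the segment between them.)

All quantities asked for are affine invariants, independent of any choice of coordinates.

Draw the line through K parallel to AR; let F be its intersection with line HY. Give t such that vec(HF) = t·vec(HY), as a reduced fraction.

Work in coordinates with W = (0, 0), Y = (1, 0), K = (0, 1), R = (1, 5).
1. A is the intersection of line RW and line KY ⇒ A = (1/6, 5/6)
2. H lies on line KR with KH:HR = 2:(-5) ⇒ H = (-2/3, -5/3)
through K parallel to AR: direction (5/6, 25/6); meets HY at F = (-1/2, -3/2)
F = H + t·(Y−H) with t = 1/10

t = 1/10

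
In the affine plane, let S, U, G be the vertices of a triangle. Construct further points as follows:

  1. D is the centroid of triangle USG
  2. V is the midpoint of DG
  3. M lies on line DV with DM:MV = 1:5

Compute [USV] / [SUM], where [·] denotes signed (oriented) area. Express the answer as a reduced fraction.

[USV]:[SUM] = -12/7

Work in coordinates with S = (0, 0), U = (1, 0), G = (0, 1).
1. D is the centroid of triangle USG ⇒ D = (1/3, 1/3)
2. V is the midpoint of DG ⇒ V = (1/6, 2/3)
3. M lies on line DV with DM:MV = 1:5 ⇒ M = (11/36, 7/18)
2·[USV] = -2/3, 2·[SUM] = 7/18
[USV]:[SUM] = -2/3:7/18 = -12/7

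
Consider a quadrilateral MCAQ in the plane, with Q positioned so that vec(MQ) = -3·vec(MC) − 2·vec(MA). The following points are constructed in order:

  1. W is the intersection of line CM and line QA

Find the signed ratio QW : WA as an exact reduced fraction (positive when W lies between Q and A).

Assign M = (0, 0), C = (1, 0), A = (0, 1), Q = (-3, -2) — the answer is frame-independent, so this choice is without loss of generality.
1. W is the intersection of line CM and line QA ⇒ W = (-1, 0)
W = Q + t·(A−Q) with t = 2/3, so QW:WA = t:(1−t) = 2/3:1/3

QW:WA = 2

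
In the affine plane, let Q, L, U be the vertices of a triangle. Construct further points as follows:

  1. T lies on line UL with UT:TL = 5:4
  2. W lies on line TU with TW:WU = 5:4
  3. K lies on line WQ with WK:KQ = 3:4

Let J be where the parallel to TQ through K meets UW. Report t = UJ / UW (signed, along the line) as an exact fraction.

Assign Q = (0, 0), L = (1, 0), U = (0, 1) — the answer is frame-independent, so this choice is without loss of generality.
1. T lies on line UL with UT:TL = 5:4 ⇒ T = (5/9, 4/9)
2. W lies on line TU with TW:WU = 5:4 ⇒ W = (20/81, 61/81)
3. K lies on line WQ with WK:KQ = 3:4 ⇒ K = (80/567, 244/567)
through K parallel to TQ: direction (-5/9, -4/9); meets UW at J = (215/567, 352/567)
J = U + t·(W−U) with t = 43/28

t = 43/28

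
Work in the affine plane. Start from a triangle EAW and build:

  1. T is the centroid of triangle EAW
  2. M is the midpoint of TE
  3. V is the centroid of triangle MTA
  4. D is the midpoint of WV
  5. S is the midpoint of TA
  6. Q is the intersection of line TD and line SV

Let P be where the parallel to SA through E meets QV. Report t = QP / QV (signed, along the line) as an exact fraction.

Choose coordinates E = (0, 0), A = (1, 0), W = (0, 1).
1. T is the centroid of triangle EAW ⇒ T = (1/3, 1/3)
2. M is the midpoint of TE ⇒ M = (1/6, 1/6)
3. V is the centroid of triangle MTA ⇒ V = (1/2, 1/6)
4. D is the midpoint of WV ⇒ D = (1/4, 7/12)
5. S is the midpoint of TA ⇒ S = (2/3, 1/6)
6. Q is the intersection of line TD and line SV ⇒ Q = (7/18, 1/6)
through E parallel to SA: direction (1/3, -1/6); meets QV at P = (-1/3, 1/6)
P = Q + t·(V−Q) with t = -13/2

t = -13/2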